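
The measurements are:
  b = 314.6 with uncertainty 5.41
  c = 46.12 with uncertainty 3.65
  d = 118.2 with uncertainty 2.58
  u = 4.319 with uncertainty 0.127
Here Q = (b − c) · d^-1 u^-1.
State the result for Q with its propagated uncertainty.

0.5259 ± 0.0231

Let w = b − c = 268.5. δw = √(δb² + δc²) = √(29.3 + 13.3) = 6.53, so δw/w = 0.0243.
Q is then a monomial in w, d, u:
δQ/Q = √((δw/w)² + (-1·δd/d)² + (-1·δu/u)²) = √(0.000591 + 0.000476 + 0.000865) = 0.0440
Q = 0.5259, so δQ = 0.0440 × 0.5259 = 0.0231.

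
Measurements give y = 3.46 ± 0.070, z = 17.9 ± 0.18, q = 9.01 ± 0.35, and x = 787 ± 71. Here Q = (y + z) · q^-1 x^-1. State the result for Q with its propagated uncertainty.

0.00301 ± 0.000297

Let u = y + z = 21.4. δu = √(δy² + δz²) = √(0.00490 + 0.0324) = 0.193, so δu/u = 0.00904.
Q is then a monomial in u, q, x:
δQ/Q = √((δu/u)² + (-1·δq/q)² + (-1·δx/x)²) = √(8.18e-05 + 0.00151 + 0.00814) = 0.0986
Q = 0.00301, so δQ = 0.0986 × 0.00301 = 0.000297.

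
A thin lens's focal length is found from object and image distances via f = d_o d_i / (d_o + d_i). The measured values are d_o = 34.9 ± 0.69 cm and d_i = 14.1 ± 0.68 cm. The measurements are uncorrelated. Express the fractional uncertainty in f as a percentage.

∂f/∂d_o = (d_i/(d_o+d_i))² = 0.0828;  ∂f/∂d_i = (d_o/(d_o+d_i))² = 0.507
δf = √((∂f/∂d_o · δd_o)² + (∂f/∂d_i · δd_i)²) = √(0.00326 + 0.119) = 0.350 cm
f = 10.0 cm, so δf/f = 0.350/10.0 = 0.0348.

3.48%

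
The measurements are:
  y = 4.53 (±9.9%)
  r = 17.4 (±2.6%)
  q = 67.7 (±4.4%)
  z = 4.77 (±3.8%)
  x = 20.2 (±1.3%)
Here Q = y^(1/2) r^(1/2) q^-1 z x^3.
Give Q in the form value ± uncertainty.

Q is a product of powers, so relative uncertainties combine in quadrature:
  (½·δy/y)² = (0.5×0.0990)² = 0.00245;  (½·δr/r)² = (0.5×0.0260)² = 0.000169;  (-1·δq/q)² = (-1×0.0440)² = 0.00194;  (1·δz/z)² = (1×0.0380)² = 0.00144;  (3·δx/x)² = (3×0.0130)² = 0.00152
δQ/Q = √(0.00752) = 0.0867
Q = 5160, so δQ = 0.0867 × 5160 = 447.

5160 ± 447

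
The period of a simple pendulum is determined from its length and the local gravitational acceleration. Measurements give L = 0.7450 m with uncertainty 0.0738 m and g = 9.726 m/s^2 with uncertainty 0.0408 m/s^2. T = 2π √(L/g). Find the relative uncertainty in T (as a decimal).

Relative error in a monomial: (δT/T)² = Σ (nᵢ · δxᵢ/xᵢ)².
  (½·δL/L)² = (0.5×0.0991)² = 0.00245;  (−½·δg/g)² = (-0.5×0.00419)² = 4.4e-06
δT/T = √(0.00246) = 0.0496

0.0496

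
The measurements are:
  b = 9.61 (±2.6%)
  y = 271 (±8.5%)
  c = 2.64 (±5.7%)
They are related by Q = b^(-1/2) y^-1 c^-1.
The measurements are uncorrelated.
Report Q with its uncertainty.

(4.51 ± 0.465) × 10^-4

Relative error in a monomial: (δQ/Q)² = Σ (nᵢ · δxᵢ/xᵢ)².
  (−½·δb/b)² = (-0.5×0.0260)² = 0.000169;  (-1·δy/y)² = (-1×0.0850)² = 0.00723;  (-1·δc/c)² = (-1×0.0570)² = 0.00325
δQ/Q = √(0.0106) = 0.103
Q = 0.000451, so δQ = 0.103 × 0.000451 = 4.65e-05.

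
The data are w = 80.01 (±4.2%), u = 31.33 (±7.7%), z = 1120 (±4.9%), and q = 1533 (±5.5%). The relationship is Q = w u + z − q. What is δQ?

242

Let p = w·u = 2507. δp/p = √((1·δw/w)² + (1·δu/u)²) = √(0.00176 + 0.00593) = 0.0877, so δp = 220.
Q = p + z − q: δQ = √(δp² + δz² + δq²) = √(48300 + 3010 + 7110) = 242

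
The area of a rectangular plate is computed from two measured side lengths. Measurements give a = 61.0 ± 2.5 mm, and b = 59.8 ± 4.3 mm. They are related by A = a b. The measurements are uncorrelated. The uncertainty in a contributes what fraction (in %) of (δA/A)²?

24.5%

(δA/A)² = (1·δa/a)² + (1·δb/b)²
  a term: (1×0.0410)² = 0.00168
  b term: (1×0.0719)² = 0.00517
Total = 0.00685. Share from a = 0.00168/0.00685 = 0.245.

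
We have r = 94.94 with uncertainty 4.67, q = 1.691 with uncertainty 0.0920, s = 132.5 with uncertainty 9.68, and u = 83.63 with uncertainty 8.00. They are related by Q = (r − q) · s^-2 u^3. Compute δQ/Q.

0.326

Let w = r − q = 93.25. δw = √(δr² + δq²) = √(21.8 + 0.00846) = 4.67, so δw/w = 0.0501.
Q is then a monomial in w, s, u:
δQ/Q = √((δw/w)² + (-2·δs/s)² + (3·δu/u)²) = √(0.00251 + 0.0213 + 0.0824) = 0.326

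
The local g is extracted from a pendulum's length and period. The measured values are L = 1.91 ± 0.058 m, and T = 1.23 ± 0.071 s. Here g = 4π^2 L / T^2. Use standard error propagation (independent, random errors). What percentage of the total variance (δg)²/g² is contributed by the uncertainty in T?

(δg/g)² = (1·δL/L)² + (-2·δT/T)²
  L term: (1×0.0304)² = 0.000922
  T term: (-2×0.0577)² = 0.0133
Total = 0.0143. Share from T = 0.0133/0.0143 = 0.935.

93.5%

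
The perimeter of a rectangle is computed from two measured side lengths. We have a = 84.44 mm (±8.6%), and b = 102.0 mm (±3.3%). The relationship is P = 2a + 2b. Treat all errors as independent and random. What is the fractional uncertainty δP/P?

Absolute uncertainties add in quadrature for a linear combination:
  (2·δa)² = 211;  (2·δb)² = 45.3
δP = √(256) = 16.0 mm
P = 372.9 mm, so δP/P = 16.0/372.9 = 0.0429.

0.0429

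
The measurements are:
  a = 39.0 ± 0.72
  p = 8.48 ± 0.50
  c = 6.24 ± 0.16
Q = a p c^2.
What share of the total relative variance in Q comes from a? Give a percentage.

5.29%

(δQ/Q)² = (1·δa/a)² + (1·δp/p)² + (2·δc/c)²
  a term: (1×0.0185)² = 0.000341
  p term: (1×0.0590)² = 0.00348
  c term: (2×0.0256)² = 0.00263
Total = 0.00645. Share from a = 0.000341/0.00645 = 0.0529.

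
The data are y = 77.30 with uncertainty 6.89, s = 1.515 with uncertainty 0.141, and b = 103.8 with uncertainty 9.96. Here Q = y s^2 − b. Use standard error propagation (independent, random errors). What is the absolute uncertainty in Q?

37.9

Let p = y·s^2 = 177.4. δp/p = √((1·δy/y)² + (2·δs/s)²) = √(0.00794 + 0.0346) = 0.206, so δp = 36.6.
Q = p − b: δQ = √(δp² + δb²) = √(1340 + 99.2) = 37.9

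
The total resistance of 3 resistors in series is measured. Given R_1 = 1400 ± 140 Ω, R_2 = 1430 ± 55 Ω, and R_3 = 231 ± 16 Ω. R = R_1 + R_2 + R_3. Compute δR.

151 Ω

R is a linear combination, so absolute uncertainties add in quadrature:
  (δR_1)² = 19600;  (δR_2)² = 3020;  (δR_3)² = 256
δR = √(22900) = 151 Ω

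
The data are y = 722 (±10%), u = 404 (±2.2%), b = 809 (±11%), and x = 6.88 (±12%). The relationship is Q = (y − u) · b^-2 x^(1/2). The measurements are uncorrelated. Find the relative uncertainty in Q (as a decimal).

Let w = y − u = 318. δw = √(δy² + δu²) = √(5210 + 79.0) = 72.7, so δw/w = 0.229.
Q is then a monomial in w, b, x:
δQ/Q = √((δw/w)² + (-2·δb/b)² + (½·δx/x)²) = √(0.0523 + 0.0484 + 0.00360) = 0.323

0.323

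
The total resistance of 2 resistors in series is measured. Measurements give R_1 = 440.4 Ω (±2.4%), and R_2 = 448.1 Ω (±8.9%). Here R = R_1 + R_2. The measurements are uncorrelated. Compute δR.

41.3 Ω

Sums and differences: (δR)² = Σ (cᵢ δxᵢ)².
  (δR_1)² = 112;  (δR_2)² = 1590
δR = √(1700) = 41.3 Ω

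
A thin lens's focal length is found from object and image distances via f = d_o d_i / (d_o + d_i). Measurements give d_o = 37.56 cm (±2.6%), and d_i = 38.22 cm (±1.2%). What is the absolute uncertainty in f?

∂f/∂d_o = (d_i/(d_o+d_i))² = 0.254;  ∂f/∂d_i = (d_o/(d_o+d_i))² = 0.246
δf = √((∂f/∂d_o · δd_o)² + (∂f/∂d_i · δd_i)²) = √(0.0617 + 0.0127) = 0.273 cm

0.273 cm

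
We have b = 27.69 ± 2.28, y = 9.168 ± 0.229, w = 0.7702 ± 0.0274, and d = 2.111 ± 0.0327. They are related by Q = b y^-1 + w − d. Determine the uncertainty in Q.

0.263

Let p = b·y^-1 = 3.020. δp/p = √((1·δb/b)² + (-1·δy/y)²) = √(0.00678 + 0.000624) = 0.0860, so δp = 0.260.
Q = p + w − d: δQ = √(δp² + δw² + δd²) = √(0.0675 + 0.000751 + 0.00107) = 0.263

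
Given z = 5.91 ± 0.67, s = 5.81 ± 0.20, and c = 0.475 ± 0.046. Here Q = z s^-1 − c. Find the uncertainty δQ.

Let p = z·s^-1 = 1.02. δp/p = √((1·δz/z)² + (-1·δs/s)²) = √(0.0129 + 0.00118) = 0.118, so δp = 0.121.
Q = p − c: δQ = √(δp² + δc²) = √(0.0145 + 0.00212) = 0.129

0.129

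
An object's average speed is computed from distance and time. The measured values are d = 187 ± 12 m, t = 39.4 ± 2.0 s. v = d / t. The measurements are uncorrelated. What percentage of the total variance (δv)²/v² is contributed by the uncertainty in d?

61.5%

(δv/v)² = (1·δd/d)² + (-1·δt/t)²
  d term: (1×0.0642)² = 0.00412
  t term: (-1×0.0508)² = 0.00258
Total = 0.00669. Share from d = 0.00412/0.00669 = 0.615.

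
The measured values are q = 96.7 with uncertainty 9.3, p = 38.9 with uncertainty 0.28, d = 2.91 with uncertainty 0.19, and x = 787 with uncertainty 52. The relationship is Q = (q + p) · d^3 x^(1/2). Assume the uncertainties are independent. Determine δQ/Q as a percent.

Let u = q + p = 136. δu = √(δq² + δp²) = √(86.5 + 0.0784) = 9.30, so δu/u = 0.0686.
Q is then a monomial in u, d, x:
δQ/Q = √((δu/u)² + (3·δd/d)² + (½·δx/x)²) = √(0.00471 + 0.0384 + 0.00109) = 0.210

21.0%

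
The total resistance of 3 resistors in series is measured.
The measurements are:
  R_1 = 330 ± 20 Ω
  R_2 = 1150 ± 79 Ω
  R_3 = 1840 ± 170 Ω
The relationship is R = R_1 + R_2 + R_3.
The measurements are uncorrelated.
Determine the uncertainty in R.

189 Ω

Absolute uncertainties add in quadrature for a linear combination:
  (δR_1)² = 400;  (δR_2)² = 6240;  (δR_3)² = 28900
δR = √(35500) = 189 Ω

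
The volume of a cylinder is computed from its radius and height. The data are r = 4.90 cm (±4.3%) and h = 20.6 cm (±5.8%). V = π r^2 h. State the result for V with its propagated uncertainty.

1550 ± 161 cm^3

Each factor contributes (exponent × relative error)² to (δV/V)²:
  (2·δr/r)² = (2×0.0430)² = 0.00740;  (1·δh/h)² = (1×0.0580)² = 0.00336
δV/V = √(0.0108) = 0.104
V = 1550 cm^3, so δV = 0.104 × 1550 = 161 cm^3.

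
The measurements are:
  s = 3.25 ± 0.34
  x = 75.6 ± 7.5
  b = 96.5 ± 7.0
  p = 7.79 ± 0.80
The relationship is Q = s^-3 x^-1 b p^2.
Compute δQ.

Relative error in a monomial: (δQ/Q)² = Σ (nᵢ · δxᵢ/xᵢ)².
  (-3·δs/s)² = (-3×0.105)² = 0.0985;  (-1·δx/x)² = (-1×0.0992)² = 0.00984;  (1·δb/b)² = (1×0.0725)² = 0.00526;  (2·δp/p)² = (2×0.103)² = 0.0422
δQ/Q = √(0.156) = 0.395
Q = 2.26, so δQ = 0.395 × 2.26 = 0.891.

0.891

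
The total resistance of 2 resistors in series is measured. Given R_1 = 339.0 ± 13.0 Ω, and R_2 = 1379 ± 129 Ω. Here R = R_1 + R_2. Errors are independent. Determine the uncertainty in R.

Absolute uncertainties add in quadrature for a linear combination:
  (δR_1)² = 169;  (δR_2)² = 16600
δR = √(16800) = 130 Ω

130 Ω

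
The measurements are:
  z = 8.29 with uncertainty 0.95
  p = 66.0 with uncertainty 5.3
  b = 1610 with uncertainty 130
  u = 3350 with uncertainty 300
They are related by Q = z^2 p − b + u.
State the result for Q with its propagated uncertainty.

Let w = z^2·p = 4540. δw/w = √((2·δz/z)² + (1·δp/p)²) = √(0.0525 + 0.00645) = 0.243, so δw = 1100.
Q = w − b + u: δQ = √(δw² + δb² + δu²) = √(1.21e+06 + 16900 + 90000) = 1150
Q = 6280.

6280 ± 1150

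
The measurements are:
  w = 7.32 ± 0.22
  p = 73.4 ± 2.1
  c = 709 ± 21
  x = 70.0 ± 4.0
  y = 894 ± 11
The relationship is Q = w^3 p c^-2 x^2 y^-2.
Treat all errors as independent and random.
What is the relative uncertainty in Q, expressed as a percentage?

16.2%

Products/powers → add relative errors in quadrature, weighted by exponent:
  (3·δw/w)² = (3×0.0301)² = 0.00813;  (1·δp/p)² = (1×0.0286)² = 0.000819;  (-2·δc/c)² = (-2×0.0296)² = 0.00351;  (2·δx/x)² = (2×0.0571)² = 0.0131;  (-2·δy/y)² = (-2×0.0123)² = 0.000606
δQ/Q = √(0.0261) = 0.162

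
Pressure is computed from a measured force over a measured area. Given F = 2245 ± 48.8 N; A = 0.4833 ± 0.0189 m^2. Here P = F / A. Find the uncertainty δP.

208 Pa

Products/powers → add relative errors in quadrature, weighted by exponent:
  (1·δF/F)² = (1×0.0217)² = 0.000473;  (-1·δA/A)² = (-1×0.0391)² = 0.00153
δP/P = √(0.00200) = 0.0447
P = 4645 Pa, so δP = 0.0447 × 4645 = 208 Pa.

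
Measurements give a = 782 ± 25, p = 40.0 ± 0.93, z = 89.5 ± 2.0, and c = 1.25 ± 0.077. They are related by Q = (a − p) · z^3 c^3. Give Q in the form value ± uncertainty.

(1.04 ± 0.207) × 10^9

Let u = a − p = 742. δu = √(δa² + δp²) = √(625 + 0.865) = 25.0, so δu/u = 0.0337.
Q is then a monomial in u, z, c:
δQ/Q = √((δu/u)² + (3·δz/z)² + (3·δc/c)²) = √(0.00114 + 0.00449 + 0.0342) = 0.199
Q = 1.04e+09, so δQ = 0.199 × 1.04e+09 = 2.07e+08.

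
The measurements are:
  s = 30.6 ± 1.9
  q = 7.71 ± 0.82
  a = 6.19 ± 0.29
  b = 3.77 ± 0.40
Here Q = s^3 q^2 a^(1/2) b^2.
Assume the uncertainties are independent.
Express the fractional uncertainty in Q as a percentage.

For a monomial Q ∝ s^3, q^2, a^(1/2), b^2, fractional errors add in quadrature:
  (3·δs/s)² = (3×0.0621)² = 0.0347;  (2·δq/q)² = (2×0.106)² = 0.0452;  (½·δa/a)² = (0.5×0.0468)² = 0.000549;  (2·δb/b)² = (2×0.106)² = 0.0450
δQ/Q = √(0.126) = 0.354

35.4%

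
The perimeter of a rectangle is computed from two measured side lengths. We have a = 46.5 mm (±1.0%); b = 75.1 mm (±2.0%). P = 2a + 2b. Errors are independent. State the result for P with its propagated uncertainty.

243 ± 3.14 mm

For a sum/difference, combine absolute errors in quadrature:
  (2·δa)² = 0.865;  (2·δb)² = 9.02
δP = √(9.89) = 3.14 mm
P = 243 mm.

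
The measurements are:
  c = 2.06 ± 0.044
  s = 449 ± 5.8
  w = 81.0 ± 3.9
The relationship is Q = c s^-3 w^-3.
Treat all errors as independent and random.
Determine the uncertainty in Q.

6.47e-15

Relative error in a monomial: (δQ/Q)² = Σ (nᵢ · δxᵢ/xᵢ)².
  (1·δc/c)² = (1×0.0214)² = 0.000456;  (-3·δs/s)² = (-3×0.0129)² = 0.00150;  (-3·δw/w)² = (-3×0.0481)² = 0.0209
δQ/Q = √(0.0228) = 0.151
Q = 4.28e-14, so δQ = 0.151 × 4.28e-14 = 6.47e-15.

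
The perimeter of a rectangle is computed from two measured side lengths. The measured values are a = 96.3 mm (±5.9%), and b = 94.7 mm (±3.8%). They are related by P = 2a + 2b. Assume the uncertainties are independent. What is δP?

For a sum/difference, combine absolute errors in quadrature:
  (2·δa)² = 129;  (2·δb)² = 51.8
δP = √(181) = 13.5 mm

13.5 mm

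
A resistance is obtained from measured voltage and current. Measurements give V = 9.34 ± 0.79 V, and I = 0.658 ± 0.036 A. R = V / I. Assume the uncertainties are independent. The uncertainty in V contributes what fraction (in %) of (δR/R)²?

(δR/R)² = (1·δV/V)² + (-1·δI/I)²
  V term: (1×0.0846)² = 0.00715
  I term: (-1×0.0547)² = 0.00299
Total = 0.0101. Share from V = 0.00715/0.0101 = 0.705.

70.5%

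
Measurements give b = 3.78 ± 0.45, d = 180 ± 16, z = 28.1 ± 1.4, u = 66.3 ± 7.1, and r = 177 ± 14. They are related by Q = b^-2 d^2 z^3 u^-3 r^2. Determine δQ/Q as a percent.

Products/powers → add relative errors in quadrature, weighted by exponent:
  (-2·δb/b)² = (-2×0.119)² = 0.0567;  (2·δd/d)² = (2×0.0889)² = 0.0316;  (3·δz/z)² = (3×0.0498)² = 0.0223;  (-3·δu/u)² = (-3×0.107)² = 0.103;  (2·δr/r)² = (2×0.0791)² = 0.0250
δQ/Q = √(0.239) = 0.489

48.9%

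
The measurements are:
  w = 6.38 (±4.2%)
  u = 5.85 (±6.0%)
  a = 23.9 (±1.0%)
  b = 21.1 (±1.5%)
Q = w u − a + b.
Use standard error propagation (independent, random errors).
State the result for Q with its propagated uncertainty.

34.5 ± 2.76

Let p = w·u = 37.3. δp/p = √((1·δw/w)² + (1·δu/u)²) = √(0.00176 + 0.00360) = 0.0732, so δp = 2.73.
Q = p − a + b: δQ = √(δp² + δa² + δb²) = √(7.47 + 0.0571 + 0.100) = 2.76
Q = 34.5.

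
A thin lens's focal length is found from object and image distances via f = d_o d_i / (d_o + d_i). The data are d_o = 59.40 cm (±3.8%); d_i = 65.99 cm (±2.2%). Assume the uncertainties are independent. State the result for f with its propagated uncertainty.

∂f/∂d_o = (d_i/(d_o+d_i))² = 0.277;  ∂f/∂d_i = (d_o/(d_o+d_i))² = 0.224
δf = √((∂f/∂d_o · δd_o)² + (∂f/∂d_i · δd_i)²) = √(0.391 + 0.106) = 0.705 cm
f = 31.26 cm.

31.26 ± 0.705 cm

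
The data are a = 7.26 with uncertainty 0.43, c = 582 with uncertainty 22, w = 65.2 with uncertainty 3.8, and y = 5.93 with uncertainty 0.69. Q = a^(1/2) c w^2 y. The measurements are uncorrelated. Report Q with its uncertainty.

Products/powers → add relative errors in quadrature, weighted by exponent:
  (½·δa/a)² = (0.5×0.0592)² = 0.000877;  (1·δc/c)² = (1×0.0378)² = 0.00143;  (2·δw/w)² = (2×0.0583)² = 0.0136;  (1·δy/y)² = (1×0.116)² = 0.0135
δQ/Q = √(0.0294) = 0.172
Q = 3.95e+07, so δQ = 0.172 × 3.95e+07 = 6.78e+06.

(3.95 ± 0.678) × 10^7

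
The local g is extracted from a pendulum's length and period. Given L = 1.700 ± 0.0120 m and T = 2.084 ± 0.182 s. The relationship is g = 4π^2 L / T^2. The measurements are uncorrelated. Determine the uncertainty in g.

2.70 m/s^2

Since g is a product/quotient, work with relative uncertainties:
  (1·δL/L)² = (1×0.00706)² = 4.98e-05;  (-2·δT/T)² = (-2×0.0873)² = 0.0305
δg/g = √(0.0306) = 0.175
g = 15.45 m/s^2, so δg = 0.175 × 15.45 = 2.70 m/s^2.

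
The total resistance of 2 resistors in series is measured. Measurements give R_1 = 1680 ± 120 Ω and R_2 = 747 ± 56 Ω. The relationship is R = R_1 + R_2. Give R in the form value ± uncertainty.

2430 ± 132 Ω

Absolute uncertainties add in quadrature for a linear combination:
  (δR_1)² = 14400;  (δR_2)² = 3140
δR = √(17500) = 132 Ω
R = 2430 Ω.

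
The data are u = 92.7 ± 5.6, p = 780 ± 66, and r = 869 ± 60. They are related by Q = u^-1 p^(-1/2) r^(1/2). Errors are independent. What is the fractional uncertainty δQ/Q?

0.0814

Q is a product of powers, so relative uncertainties combine in quadrature:
  (-1·δu/u)² = (-1×0.0604)² = 0.00365;  (−½·δp/p)² = (-0.5×0.0846)² = 0.00179;  (½·δr/r)² = (0.5×0.0690)² = 0.00119
δQ/Q = √(0.00663) = 0.0814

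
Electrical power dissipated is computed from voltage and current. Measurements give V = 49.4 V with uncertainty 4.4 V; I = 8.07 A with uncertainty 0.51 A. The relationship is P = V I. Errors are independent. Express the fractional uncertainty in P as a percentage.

P is a product of powers, so relative uncertainties combine in quadrature:
  (1·δV/V)² = (1×0.0891)² = 0.00793;  (1·δI/I)² = (1×0.0632)² = 0.00399
δP/P = √(0.0119) = 0.109

10.9%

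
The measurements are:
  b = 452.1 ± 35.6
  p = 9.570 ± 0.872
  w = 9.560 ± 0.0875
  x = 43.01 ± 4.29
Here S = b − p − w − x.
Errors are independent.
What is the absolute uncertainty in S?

35.9

Sums and differences: (δS)² = Σ (cᵢ δxᵢ)².
  (δb)² = 1270;  (δp)² = 0.760;  (δw)² = 0.00766;  (δx)² = 18.4
δS = √(1290) = 35.9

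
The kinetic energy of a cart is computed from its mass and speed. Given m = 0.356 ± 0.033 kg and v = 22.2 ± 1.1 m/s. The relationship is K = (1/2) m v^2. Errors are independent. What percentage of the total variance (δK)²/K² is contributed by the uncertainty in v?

53.3%

(δK/K)² = (1·δm/m)² + (2·δv/v)²
  m term: (1×0.0927)² = 0.00859
  v term: (2×0.0495)² = 0.00982
Total = 0.0184. Share from v = 0.00982/0.0184 = 0.533.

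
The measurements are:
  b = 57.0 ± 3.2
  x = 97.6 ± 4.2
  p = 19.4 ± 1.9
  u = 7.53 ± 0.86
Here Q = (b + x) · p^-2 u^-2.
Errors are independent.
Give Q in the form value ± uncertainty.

0.00724 ± 0.00219

Let w = b + x = 155. δw = √(δb² + δx²) = √(10.2 + 17.6) = 5.28, so δw/w = 0.0342.
Q is then a monomial in w, p, u:
δQ/Q = √((δw/w)² + (-2·δp/p)² + (-2·δu/u)²) = √(0.00117 + 0.0384 + 0.0522) = 0.303
Q = 0.00724, so δQ = 0.303 × 0.00724 = 0.00219.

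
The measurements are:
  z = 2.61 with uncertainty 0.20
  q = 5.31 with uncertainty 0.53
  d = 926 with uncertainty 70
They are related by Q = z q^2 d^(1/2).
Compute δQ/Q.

0.217

Relative error in a monomial: (δQ/Q)² = Σ (nᵢ · δxᵢ/xᵢ)².
  (1·δz/z)² = (1×0.0766)² = 0.00587;  (2·δq/q)² = (2×0.0998)² = 0.0398;  (½·δd/d)² = (0.5×0.0756)² = 0.00143
δQ/Q = √(0.0471) = 0.217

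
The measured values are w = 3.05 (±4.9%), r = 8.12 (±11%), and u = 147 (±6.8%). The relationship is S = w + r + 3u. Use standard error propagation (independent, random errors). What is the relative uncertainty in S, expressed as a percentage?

Sums and differences: (δS)² = Σ (cᵢ δxᵢ)².
  (δw)² = 0.0223;  (δr)² = 0.798;  (3·δu)² = 899
δS = √(900) = 30.0
S = 452, so δS/S = 30.0/452 = 0.0664.

6.64%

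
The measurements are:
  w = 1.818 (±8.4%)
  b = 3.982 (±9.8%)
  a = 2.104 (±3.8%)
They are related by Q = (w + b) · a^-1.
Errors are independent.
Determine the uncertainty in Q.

Let u = w + b = 5.800. δu = √(δw² + δb²) = √(0.0233 + 0.152) = 0.419, so δu/u = 0.0723.
Q is then a monomial in u, a:
δQ/Q = √((δu/u)² + (-1·δa/a)²) = √(0.00522 + 0.00144) = 0.0816
Q = 2.757, so δQ = 0.0816 × 2.757 = 0.225.

0.225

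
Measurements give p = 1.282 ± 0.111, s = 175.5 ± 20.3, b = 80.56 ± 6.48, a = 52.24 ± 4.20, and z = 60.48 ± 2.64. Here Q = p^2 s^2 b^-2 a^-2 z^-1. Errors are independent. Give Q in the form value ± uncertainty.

Relative error in a monomial: (δQ/Q)² = Σ (nᵢ · δxᵢ/xᵢ)².
  (2·δp/p)² = (2×0.0866)² = 0.0300;  (2·δs/s)² = (2×0.116)² = 0.0535;  (-2·δb/b)² = (-2×0.0804)² = 0.0259;  (-2·δa/a)² = (-2×0.0804)² = 0.0259;  (-1·δz/z)² = (-1×0.0437)² = 0.00191
δQ/Q = √(0.137) = 0.370
Q = 4.726e-05, so δQ = 0.370 × 4.726e-05 = 1.75e-05.

(4.726 ± 1.75) × 10^-5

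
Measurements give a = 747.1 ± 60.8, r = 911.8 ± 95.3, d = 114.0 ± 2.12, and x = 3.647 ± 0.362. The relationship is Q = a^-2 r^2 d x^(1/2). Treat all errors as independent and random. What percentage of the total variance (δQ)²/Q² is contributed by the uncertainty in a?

(δQ/Q)² = (-2·δa/a)² + (2·δr/r)² + (1·δd/d)² + (½·δx/x)²
  a term: (-2×0.0814)² = 0.0265
  r term: (2×0.105)² = 0.0437
  d term: (1×0.0186)² = 0.000346
  x term: (0.5×0.0993)² = 0.00246
Total = 0.0730. Share from a = 0.0265/0.0730 = 0.363.

36.3%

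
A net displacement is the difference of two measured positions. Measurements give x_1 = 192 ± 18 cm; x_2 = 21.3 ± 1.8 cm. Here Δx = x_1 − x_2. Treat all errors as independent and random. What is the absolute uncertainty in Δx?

18.1 cm

Absolute uncertainties add in quadrature for a linear combination:
  (δx_1)² = 324;  (δx_2)² = 3.24
δΔx = √(327) = 18.1 cm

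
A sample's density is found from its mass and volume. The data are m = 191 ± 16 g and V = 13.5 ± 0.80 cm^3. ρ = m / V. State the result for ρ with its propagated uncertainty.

14.1 ± 1.45 g/cm^3

Each factor contributes (exponent × relative error)² to (δρ/ρ)²:
  (1·δm/m)² = (1×0.0838)² = 0.00702;  (-1·δV/V)² = (-1×0.0593)² = 0.00351
δρ/ρ = √(0.0105) = 0.103
ρ = 14.1 g/cm^3, so δρ = 0.103 × 14.1 = 1.45 g/cm^3.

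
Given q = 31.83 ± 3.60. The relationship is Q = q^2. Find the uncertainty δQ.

229

Q ∝ q^2, so δQ/Q = |2| · δq/q = 2 × 0.113 = 0.226.
Q = 1013, so δQ = 0.226 × 1013 = 229.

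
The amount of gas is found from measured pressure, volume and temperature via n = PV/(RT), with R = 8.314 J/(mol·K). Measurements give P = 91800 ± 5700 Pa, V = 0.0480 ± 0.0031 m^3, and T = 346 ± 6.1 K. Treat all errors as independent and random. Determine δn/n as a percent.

Relative error in a monomial: (δn/n)² = Σ (nᵢ · δxᵢ/xᵢ)².
  (1·δP/P)² = (1×0.0621)² = 0.00386;  (1·δV/V)² = (1×0.0646)² = 0.00417;  (-1·δT/T)² = (-1×0.0176)² = 0.000311
δn/n = √(0.00834) = 0.0913

9.13%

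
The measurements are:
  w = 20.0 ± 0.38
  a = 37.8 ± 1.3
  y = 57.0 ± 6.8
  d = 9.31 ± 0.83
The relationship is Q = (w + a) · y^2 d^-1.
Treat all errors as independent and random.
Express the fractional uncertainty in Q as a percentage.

Let u = w + a = 57.8. δu = √(δw² + δa²) = √(0.144 + 1.69) = 1.35, so δu/u = 0.0234.
Q is then a monomial in u, y, d:
δQ/Q = √((δu/u)² + (2·δy/y)² + (-1·δd/d)²) = √(0.000549 + 0.0569 + 0.00795) = 0.256

25.6%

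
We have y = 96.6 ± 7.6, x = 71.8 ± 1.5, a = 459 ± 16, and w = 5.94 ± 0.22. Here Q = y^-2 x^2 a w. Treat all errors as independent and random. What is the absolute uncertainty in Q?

257

Each factor contributes (exponent × relative error)² to (δQ/Q)²:
  (-2·δy/y)² = (-2×0.0787)² = 0.0248;  (2·δx/x)² = (2×0.0209)² = 0.00175;  (1·δa/a)² = (1×0.0349)² = 0.00122;  (1·δw/w)² = (1×0.0370)² = 0.00137
δQ/Q = √(0.0291) = 0.171
Q = 1510, so δQ = 0.171 × 1510 = 257.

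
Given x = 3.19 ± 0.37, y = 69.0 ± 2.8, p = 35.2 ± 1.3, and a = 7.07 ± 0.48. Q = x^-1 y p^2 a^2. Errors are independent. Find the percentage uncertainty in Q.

For a monomial Q ∝ x^-1, y, p^2, a^2, fractional errors add in quadrature:
  (-1·δx/x)² = (-1×0.116)² = 0.0135;  (1·δy/y)² = (1×0.0406)² = 0.00165;  (2·δp/p)² = (2×0.0369)² = 0.00546;  (2·δa/a)² = (2×0.0679)² = 0.0184
δQ/Q = √(0.0390) = 0.197

19.7%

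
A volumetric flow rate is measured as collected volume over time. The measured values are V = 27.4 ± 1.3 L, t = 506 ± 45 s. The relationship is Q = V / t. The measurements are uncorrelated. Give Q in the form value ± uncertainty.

For a monomial Q ∝ V, t^-1, fractional errors add in quadrature:
  (1·δV/V)² = (1×0.0474)² = 0.00225;  (-1·δt/t)² = (-1×0.0889)² = 0.00791
δQ/Q = √(0.0102) = 0.101
Q = 0.0542 L/s, so δQ = 0.101 × 0.0542 = 0.00546 L/s.

0.0542 ± 0.00546 L/s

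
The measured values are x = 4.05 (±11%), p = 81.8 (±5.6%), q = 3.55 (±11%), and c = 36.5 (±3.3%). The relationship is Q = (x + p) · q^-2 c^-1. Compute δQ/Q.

0.229

Let u = x + p = 85.8. δu = √(δx² + δp²) = √(0.198 + 21.0) = 4.60, so δu/u = 0.0536.
Q is then a monomial in u, q, c:
δQ/Q = √((δu/u)² + (-2·δq/q)² + (-1·δc/c)²) = √(0.00287 + 0.0484 + 0.00109) = 0.229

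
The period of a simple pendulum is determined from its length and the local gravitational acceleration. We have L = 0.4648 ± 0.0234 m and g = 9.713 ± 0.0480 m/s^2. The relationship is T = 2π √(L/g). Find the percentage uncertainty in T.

Products/powers → add relative errors in quadrature, weighted by exponent:
  (½·δL/L)² = (0.5×0.0503)² = 0.000634;  (−½·δg/g)² = (-0.5×0.00494)² = 6.11e-06
δT/T = √(0.000640) = 0.0253

2.53%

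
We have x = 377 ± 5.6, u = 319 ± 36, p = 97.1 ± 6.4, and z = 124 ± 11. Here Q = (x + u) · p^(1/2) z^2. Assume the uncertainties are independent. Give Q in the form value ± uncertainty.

Let w = x + u = 696. δw = √(δx² + δu²) = √(31.4 + 1300) = 36.4, so δw/w = 0.0523.
Q is then a monomial in w, p, z:
δQ/Q = √((δw/w)² + (½·δp/p)² + (2·δz/z)²) = √(0.00274 + 0.00109 + 0.0315) = 0.188
Q = 1.05e+08, so δQ = 0.188 × 1.05e+08 = 1.98e+07.

(1.05 ± 0.198) × 10^8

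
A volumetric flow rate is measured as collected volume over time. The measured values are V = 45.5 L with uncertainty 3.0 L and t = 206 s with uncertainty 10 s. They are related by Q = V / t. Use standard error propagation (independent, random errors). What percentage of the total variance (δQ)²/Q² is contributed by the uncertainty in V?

(δQ/Q)² = (1·δV/V)² + (-1·δt/t)²
  V term: (1×0.0659)² = 0.00435
  t term: (-1×0.0485)² = 0.00236
Total = 0.00670. Share from V = 0.00435/0.00670 = 0.648.

64.8%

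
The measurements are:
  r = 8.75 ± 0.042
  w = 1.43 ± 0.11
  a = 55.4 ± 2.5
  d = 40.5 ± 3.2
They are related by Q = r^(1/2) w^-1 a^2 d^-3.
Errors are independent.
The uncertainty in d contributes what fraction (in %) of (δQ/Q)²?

80.0%

(δQ/Q)² = (½·δr/r)² + (-1·δw/w)² + (2·δa/a)² + (-3·δd/d)²
  r term: (0.5×0.00480)² = 5.76e-06
  w term: (-1×0.0769)² = 0.00592
  a term: (2×0.0451)² = 0.00815
  d term: (-3×0.0790)² = 0.0562
Total = 0.0703. Share from d = 0.0562/0.0703 = 0.800.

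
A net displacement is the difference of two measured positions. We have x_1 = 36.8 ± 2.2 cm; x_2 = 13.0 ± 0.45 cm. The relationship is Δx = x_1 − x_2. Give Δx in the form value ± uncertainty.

23.8 ± 2.25 cm

Absolute uncertainties add in quadrature for a linear combination:
  (δx_1)² = 4.84;  (δx_2)² = 0.203
δΔx = √(5.04) = 2.25 cm
Δx = 23.8 cm.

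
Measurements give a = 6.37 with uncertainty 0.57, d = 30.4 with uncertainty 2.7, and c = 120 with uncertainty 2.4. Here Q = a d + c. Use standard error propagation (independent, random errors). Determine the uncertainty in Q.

24.5

Let p = a·d = 194. δp/p = √((1·δa/a)² + (1·δd/d)²) = √(0.00801 + 0.00789) = 0.126, so δp = 24.4.
Q = p + c: δQ = √(δp² + δc²) = √(596 + 5.76) = 24.5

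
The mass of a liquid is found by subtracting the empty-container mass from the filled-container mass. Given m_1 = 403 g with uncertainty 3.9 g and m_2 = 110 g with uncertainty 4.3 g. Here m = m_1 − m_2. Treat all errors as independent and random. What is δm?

Sums and differences: (δm)² = Σ (cᵢ δxᵢ)².
  (δm_1)² = 15.2;  (δm_2)² = 18.5
δm = √(33.7) = 5.81 g

5.81 g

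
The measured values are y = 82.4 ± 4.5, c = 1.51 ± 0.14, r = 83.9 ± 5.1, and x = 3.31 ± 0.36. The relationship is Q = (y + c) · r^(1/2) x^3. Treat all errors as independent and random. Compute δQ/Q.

0.332

Let u = y + c = 83.9. δu = √(δy² + δc²) = √(20.2 + 0.0196) = 4.50, so δu/u = 0.0537.
Q is then a monomial in u, r, x:
δQ/Q = √((δu/u)² + (½·δr/r)² + (3·δx/x)²) = √(0.00288 + 0.000924 + 0.106) = 0.332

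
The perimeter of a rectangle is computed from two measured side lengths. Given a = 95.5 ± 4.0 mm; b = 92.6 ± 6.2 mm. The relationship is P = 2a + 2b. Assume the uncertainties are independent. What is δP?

Sums and differences: (δP)² = Σ (cᵢ δxᵢ)².
  (2·δa)² = 64.0;  (2·δb)² = 154
δP = √(218) = 14.8 mm

14.8 mm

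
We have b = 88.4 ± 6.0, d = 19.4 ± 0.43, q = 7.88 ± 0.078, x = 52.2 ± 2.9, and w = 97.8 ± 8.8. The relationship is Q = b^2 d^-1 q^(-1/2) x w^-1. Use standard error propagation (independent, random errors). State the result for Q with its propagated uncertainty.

76.6 ± 13.3

Relative error in a monomial: (δQ/Q)² = Σ (nᵢ · δxᵢ/xᵢ)².
  (2·δb/b)² = (2×0.0679)² = 0.0184;  (-1·δd/d)² = (-1×0.0222)² = 0.000491;  (−½·δq/q)² = (-0.5×0.00990)² = 2.45e-05;  (1·δx/x)² = (1×0.0556)² = 0.00309;  (-1·δw/w)² = (-1×0.0900)² = 0.00810
δQ/Q = √(0.0301) = 0.174
Q = 76.6, so δQ = 0.174 × 76.6 = 13.3.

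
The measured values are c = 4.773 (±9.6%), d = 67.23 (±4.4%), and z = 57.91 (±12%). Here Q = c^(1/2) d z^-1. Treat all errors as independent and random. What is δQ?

For a monomial Q ∝ c^(1/2), d, z^-1, fractional errors add in quadrature:
  (½·δc/c)² = (0.5×0.0960)² = 0.00230;  (1·δd/d)² = (1×0.0440)² = 0.00194;  (-1·δz/z)² = (-1×0.120)² = 0.0144
δQ/Q = √(0.0186) = 0.137
Q = 2.536, so δQ = 0.137 × 2.536 = 0.346.

0.346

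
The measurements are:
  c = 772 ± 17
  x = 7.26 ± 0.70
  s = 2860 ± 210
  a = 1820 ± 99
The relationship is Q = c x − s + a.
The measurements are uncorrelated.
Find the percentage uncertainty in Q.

13.2%

Let p = c·x = 5600. δp/p = √((1·δc/c)² + (1·δx/x)²) = √(0.000485 + 0.00930) = 0.0989, so δp = 554.
Q = p − s + a: δQ = √(δp² + δs² + δa²) = √(3.07e+05 + 44100 + 9800) = 601
Q = 4560, so δQ/Q = 601/4560 = 0.132.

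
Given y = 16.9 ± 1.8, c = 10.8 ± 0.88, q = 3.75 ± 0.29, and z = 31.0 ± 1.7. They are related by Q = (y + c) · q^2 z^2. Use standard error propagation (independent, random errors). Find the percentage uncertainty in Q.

20.3%

Let u = y + c = 27.7. δu = √(δy² + δc²) = √(3.24 + 0.774) = 2.00, so δu/u = 0.0723.
Q is then a monomial in u, q, z:
δQ/Q = √((δu/u)² + (2·δq/q)² + (2·δz/z)²) = √(0.00523 + 0.0239 + 0.0120) = 0.203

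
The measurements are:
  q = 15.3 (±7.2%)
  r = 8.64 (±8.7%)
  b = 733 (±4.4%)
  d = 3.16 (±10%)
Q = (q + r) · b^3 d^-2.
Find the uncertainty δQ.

Let u = q + r = 23.9. δu = √(δq² + δr²) = √(1.21 + 0.565) = 1.33, so δu/u = 0.0557.
Q is then a monomial in u, b, d:
δQ/Q = √((δu/u)² + (3·δb/b)² + (-2·δd/d)²) = √(0.00310 + 0.0174 + 0.0400) = 0.246
Q = 9.44e+08, so δQ = 0.246 × 9.44e+08 = 2.32e+08.

2.32e+08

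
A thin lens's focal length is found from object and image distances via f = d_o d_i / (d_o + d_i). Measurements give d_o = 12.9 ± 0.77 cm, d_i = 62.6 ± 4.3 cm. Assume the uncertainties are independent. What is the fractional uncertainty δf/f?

∂f/∂d_o = (d_i/(d_o+d_i))² = 0.687;  ∂f/∂d_i = (d_o/(d_o+d_i))² = 0.0292
δf = √((∂f/∂d_o · δd_o)² + (∂f/∂d_i · δd_i)²) = √(0.280 + 0.0158) = 0.544 cm
f = 10.7 cm, so δf/f = 0.544/10.7 = 0.0509.

0.0509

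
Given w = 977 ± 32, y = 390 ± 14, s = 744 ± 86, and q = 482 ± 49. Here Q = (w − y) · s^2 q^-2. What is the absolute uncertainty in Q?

Let u = w − y = 587. δu = √(δw² + δy²) = √(1020 + 196) = 34.9, so δu/u = 0.0595.
Q is then a monomial in u, s, q:
δQ/Q = √((δu/u)² + (2·δs/s)² + (-2·δq/q)²) = √(0.00354 + 0.0534 + 0.0413) = 0.314
Q = 1400, so δQ = 0.314 × 1400 = 439.

439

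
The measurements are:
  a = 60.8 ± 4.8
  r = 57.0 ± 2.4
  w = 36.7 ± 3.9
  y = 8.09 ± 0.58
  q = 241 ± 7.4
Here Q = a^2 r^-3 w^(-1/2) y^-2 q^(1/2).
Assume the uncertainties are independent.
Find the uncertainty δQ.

Products/powers → add relative errors in quadrature, weighted by exponent:
  (2·δa/a)² = (2×0.0789)² = 0.0249;  (-3·δr/r)² = (-3×0.0421)² = 0.0160;  (−½·δw/w)² = (-0.5×0.106)² = 0.00282;  (-2·δy/y)² = (-2×0.0717)² = 0.0206;  (½·δq/q)² = (0.5×0.0307)² = 0.000236
δQ/Q = √(0.0645) = 0.254
Q = 0.000782, so δQ = 0.254 × 0.000782 = 0.000198.

0.000198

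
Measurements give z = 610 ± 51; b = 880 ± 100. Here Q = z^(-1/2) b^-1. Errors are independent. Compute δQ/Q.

Q is a product of powers, so relative uncertainties combine in quadrature:
  (−½·δz/z)² = (-0.5×0.0836)² = 0.00175;  (-1·δb/b)² = (-1×0.114)² = 0.0129
δQ/Q = √(0.0147) = 0.121

0.121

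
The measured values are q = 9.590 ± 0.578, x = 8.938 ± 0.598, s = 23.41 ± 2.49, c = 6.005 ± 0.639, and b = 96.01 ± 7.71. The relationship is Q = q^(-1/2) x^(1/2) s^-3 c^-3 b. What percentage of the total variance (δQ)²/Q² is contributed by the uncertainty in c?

(δQ/Q)² = (−½·δq/q)² + (½·δx/x)² + (-3·δs/s)² + (-3·δc/c)² + (1·δb/b)²
  q term: (-0.5×0.0603)² = 0.000908
  x term: (0.5×0.0669)² = 0.00112
  s term: (-3×0.106)² = 0.102
  c term: (-3×0.106)² = 0.102
  b term: (1×0.0803)² = 0.00645
Total = 0.212. Share from c = 0.102/0.212 = 0.480.

48.0%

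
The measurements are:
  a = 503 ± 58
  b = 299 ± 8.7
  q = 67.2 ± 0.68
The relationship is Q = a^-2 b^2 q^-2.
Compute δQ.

1.87e-05

For a monomial Q ∝ a^-2, b^2, q^-2, fractional errors add in quadrature:
  (-2·δa/a)² = (-2×0.115)² = 0.0532;  (2·δb/b)² = (2×0.0291)² = 0.00339;  (-2·δq/q)² = (-2×0.0101)² = 0.000410
δQ/Q = √(0.0570) = 0.239
Q = 7.82e-05, so δQ = 0.239 × 7.82e-05 = 1.87e-05.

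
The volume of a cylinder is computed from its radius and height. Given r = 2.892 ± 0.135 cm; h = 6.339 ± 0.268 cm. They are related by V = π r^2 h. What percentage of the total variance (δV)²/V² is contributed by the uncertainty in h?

17.0%

(δV/V)² = (2·δr/r)² + (1·δh/h)²
  r term: (2×0.0467)² = 0.00872
  h term: (1×0.0423)² = 0.00179
Total = 0.0105. Share from h = 0.00179/0.0105 = 0.170.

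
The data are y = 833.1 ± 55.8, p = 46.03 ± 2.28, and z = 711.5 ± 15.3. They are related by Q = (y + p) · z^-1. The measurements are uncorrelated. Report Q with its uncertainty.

1.236 ± 0.0829

Let u = y + p = 879.1. δu = √(δy² + δp²) = √(3110 + 5.20) = 55.8, so δu/u = 0.0635.
Q is then a monomial in u, z:
δQ/Q = √((δu/u)² + (-1·δz/z)²) = √(0.00404 + 0.000462) = 0.0671
Q = 1.236, so δQ = 0.0671 × 1.236 = 0.0829.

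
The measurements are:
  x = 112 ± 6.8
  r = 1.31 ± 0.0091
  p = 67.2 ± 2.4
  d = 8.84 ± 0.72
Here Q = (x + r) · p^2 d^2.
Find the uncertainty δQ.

7.51e+06

Let u = x + r = 113. δu = √(δx² + δr²) = √(46.2 + 8.28e-05) = 6.80, so δu/u = 0.0600.
Q is then a monomial in u, p, d:
δQ/Q = √((δu/u)² + (2·δp/p)² + (2·δd/d)²) = √(0.00360 + 0.00510 + 0.0265) = 0.188
Q = 4e+07, so δQ = 0.188 × 4e+07 = 7.51e+06.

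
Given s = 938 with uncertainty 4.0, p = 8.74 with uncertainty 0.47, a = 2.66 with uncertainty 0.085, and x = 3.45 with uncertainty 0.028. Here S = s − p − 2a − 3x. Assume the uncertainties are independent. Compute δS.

Sums and differences: (δS)² = Σ (cᵢ δxᵢ)².
  (δs)² = 16.0;  (δp)² = 0.221;  (2·δa)² = 0.0289;  (3·δx)² = 0.00706
δS = √(16.3) = 4.03

4.03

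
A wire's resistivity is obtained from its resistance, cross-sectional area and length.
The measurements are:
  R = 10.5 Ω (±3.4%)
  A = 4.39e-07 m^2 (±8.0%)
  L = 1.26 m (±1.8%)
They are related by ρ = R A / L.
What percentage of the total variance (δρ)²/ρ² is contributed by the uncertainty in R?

14.7%

(δρ/ρ)² = (1·δR/R)² + (1·δA/A)² + (-1·δL/L)²
  R term: (1×0.0340)² = 0.00116
  A term: (1×0.0800)² = 0.00640
  L term: (-1×0.0180)² = 0.000324
Total = 0.00788. Share from R = 0.00116/0.00788 = 0.147.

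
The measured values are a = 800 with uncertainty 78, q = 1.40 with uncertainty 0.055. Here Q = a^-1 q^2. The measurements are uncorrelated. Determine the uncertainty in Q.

Products/powers → add relative errors in quadrature, weighted by exponent:
  (-1·δa/a)² = (-1×0.0975)² = 0.00951;  (2·δq/q)² = (2×0.0393)² = 0.00617
δQ/Q = √(0.0157) = 0.125
Q = 0.00245, so δQ = 0.125 × 0.00245 = 0.000307.

0.000307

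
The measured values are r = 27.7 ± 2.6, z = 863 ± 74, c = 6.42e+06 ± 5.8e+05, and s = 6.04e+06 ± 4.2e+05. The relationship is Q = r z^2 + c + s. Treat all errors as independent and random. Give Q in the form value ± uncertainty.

Let p = r·z^2 = 2.06e+07. δp/p = √((1·δr/r)² + (2·δz/z)²) = √(0.00881 + 0.0294) = 0.196, so δp = 4.03e+06.
Q = p + c + s: δQ = √(δp² + δc² + δs²) = √(1.63e+13 + 3.36e+11 + 1.76e+11) = 4.1e+06
Q = 3.31e+07.

(3.31 ± 0.410) × 10^7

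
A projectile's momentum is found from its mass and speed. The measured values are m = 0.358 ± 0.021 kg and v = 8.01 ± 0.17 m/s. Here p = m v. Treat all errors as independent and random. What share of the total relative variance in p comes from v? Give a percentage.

(δp/p)² = (1·δm/m)² + (1·δv/v)²
  m term: (1×0.0587)² = 0.00344
  v term: (1×0.0212)² = 0.000450
Total = 0.00389. Share from v = 0.000450/0.00389 = 0.116.

11.6%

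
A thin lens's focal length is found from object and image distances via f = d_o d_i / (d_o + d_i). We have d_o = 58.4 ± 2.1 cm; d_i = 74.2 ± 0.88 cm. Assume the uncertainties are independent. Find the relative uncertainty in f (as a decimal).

∂f/∂d_o = (d_i/(d_o+d_i))² = 0.313;  ∂f/∂d_i = (d_o/(d_o+d_i))² = 0.194
δf = √((∂f/∂d_o · δd_o)² + (∂f/∂d_i · δd_i)²) = √(0.432 + 0.0291) = 0.679 cm
f = 32.7 cm, so δf/f = 0.679/32.7 = 0.0208.

0.0208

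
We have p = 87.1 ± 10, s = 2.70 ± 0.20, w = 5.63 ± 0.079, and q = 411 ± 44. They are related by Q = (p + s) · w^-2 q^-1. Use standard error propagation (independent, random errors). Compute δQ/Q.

0.157

Let u = p + s = 89.8. δu = √(δp² + δs²) = √(100 + 0.0400) = 10.0, so δu/u = 0.111.
Q is then a monomial in u, w, q:
δQ/Q = √((δu/u)² + (-2·δw/w)² + (-1·δq/q)²) = √(0.0124 + 0.000788 + 0.0115) = 0.157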